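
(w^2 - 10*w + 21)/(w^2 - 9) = (w - 7)/(w + 3)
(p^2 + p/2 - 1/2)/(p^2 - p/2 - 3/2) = (2*p - 1)/(2*p - 3)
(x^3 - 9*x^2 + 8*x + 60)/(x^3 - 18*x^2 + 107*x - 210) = (x + 2)/(x - 7)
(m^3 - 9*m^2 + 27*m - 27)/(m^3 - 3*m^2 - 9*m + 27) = (m - 3)/(m + 3)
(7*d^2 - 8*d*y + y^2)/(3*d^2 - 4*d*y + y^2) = (-7*d + y)/(-3*d + y)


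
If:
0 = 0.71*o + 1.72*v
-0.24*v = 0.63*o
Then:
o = 0.00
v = 0.00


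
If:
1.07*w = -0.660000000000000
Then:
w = -0.62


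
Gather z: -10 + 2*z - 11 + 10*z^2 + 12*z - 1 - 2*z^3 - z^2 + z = -2*z^3 + 9*z^2 + 15*z - 22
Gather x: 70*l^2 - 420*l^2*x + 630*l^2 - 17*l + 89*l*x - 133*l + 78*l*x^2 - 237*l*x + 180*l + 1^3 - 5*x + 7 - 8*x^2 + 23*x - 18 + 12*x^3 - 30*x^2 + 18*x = 700*l^2 + 30*l + 12*x^3 + x^2*(78*l - 38) + x*(-420*l^2 - 148*l + 36) - 10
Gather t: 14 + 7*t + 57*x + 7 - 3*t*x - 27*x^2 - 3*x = t*(7 - 3*x) - 27*x^2 + 54*x + 21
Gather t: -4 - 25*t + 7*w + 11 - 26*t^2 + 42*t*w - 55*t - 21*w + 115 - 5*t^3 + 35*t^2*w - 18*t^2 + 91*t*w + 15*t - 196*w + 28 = -5*t^3 + t^2*(35*w - 44) + t*(133*w - 65) - 210*w + 150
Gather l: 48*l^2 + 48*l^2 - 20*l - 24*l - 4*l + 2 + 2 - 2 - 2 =96*l^2 - 48*l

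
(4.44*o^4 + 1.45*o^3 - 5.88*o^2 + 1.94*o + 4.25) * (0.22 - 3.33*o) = -14.7852*o^5 - 3.8517*o^4 + 19.8994*o^3 - 7.7538*o^2 - 13.7257*o + 0.935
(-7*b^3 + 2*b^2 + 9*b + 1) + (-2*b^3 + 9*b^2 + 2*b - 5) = -9*b^3 + 11*b^2 + 11*b - 4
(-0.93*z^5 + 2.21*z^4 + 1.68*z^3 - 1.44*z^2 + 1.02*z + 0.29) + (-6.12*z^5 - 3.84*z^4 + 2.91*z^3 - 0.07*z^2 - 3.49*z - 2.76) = -7.05*z^5 - 1.63*z^4 + 4.59*z^3 - 1.51*z^2 - 2.47*z - 2.47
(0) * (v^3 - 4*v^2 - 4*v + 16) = 0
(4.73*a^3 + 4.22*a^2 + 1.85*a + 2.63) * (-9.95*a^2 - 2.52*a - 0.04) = -47.0635*a^5 - 53.9086*a^4 - 29.2311*a^3 - 30.9993*a^2 - 6.7016*a - 0.1052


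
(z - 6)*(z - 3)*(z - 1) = z^3 - 10*z^2 + 27*z - 18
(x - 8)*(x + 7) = x^2 - x - 56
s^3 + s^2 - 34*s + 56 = (s - 4)*(s - 2)*(s + 7)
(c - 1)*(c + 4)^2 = c^3 + 7*c^2 + 8*c - 16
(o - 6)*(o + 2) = o^2 - 4*o - 12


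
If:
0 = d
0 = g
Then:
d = 0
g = 0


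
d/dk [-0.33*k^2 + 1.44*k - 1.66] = 1.44 - 0.66*k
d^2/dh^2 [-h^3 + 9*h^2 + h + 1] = 18 - 6*h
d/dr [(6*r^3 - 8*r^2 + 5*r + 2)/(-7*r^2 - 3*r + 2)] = (-42*r^4 - 36*r^3 + 95*r^2 - 4*r + 16)/(49*r^4 + 42*r^3 - 19*r^2 - 12*r + 4)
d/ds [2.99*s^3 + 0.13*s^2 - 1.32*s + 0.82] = 8.97*s^2 + 0.26*s - 1.32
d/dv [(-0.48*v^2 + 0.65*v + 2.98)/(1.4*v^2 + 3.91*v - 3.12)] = (-2.7868*v^2 - 5.3488*v - 13.6798)/(1.96*v^4 + 10.948*v^3 + 6.5521*v^2 - 24.3984*v + 9.7344)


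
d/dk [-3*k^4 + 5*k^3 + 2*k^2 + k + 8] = -12*k^3 + 15*k^2 + 4*k + 1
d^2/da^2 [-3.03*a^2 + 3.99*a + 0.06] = -6.06000000000000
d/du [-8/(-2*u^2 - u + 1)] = 8*(-4*u - 1)/(2*u^2 + u - 1)^2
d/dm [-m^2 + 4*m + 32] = 4 - 2*m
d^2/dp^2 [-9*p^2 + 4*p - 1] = -18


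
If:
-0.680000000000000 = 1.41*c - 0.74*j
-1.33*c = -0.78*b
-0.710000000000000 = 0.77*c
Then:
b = -1.57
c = -0.92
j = -0.84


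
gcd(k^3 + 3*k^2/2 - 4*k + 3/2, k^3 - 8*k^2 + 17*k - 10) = k - 1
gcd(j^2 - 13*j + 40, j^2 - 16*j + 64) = j - 8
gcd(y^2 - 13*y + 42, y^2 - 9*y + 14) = y - 7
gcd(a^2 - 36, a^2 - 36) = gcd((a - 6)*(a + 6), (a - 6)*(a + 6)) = a^2 - 36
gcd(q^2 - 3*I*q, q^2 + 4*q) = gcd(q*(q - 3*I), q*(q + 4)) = q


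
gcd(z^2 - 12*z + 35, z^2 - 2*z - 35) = z - 7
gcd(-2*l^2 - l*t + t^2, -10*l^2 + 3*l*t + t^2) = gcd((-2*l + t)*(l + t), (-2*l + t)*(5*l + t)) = -2*l + t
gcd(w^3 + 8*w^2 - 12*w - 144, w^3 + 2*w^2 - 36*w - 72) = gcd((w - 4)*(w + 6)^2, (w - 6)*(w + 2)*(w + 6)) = w + 6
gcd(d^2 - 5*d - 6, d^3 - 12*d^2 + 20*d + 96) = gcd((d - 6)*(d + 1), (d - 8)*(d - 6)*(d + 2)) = d - 6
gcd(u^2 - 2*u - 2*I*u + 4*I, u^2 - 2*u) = u - 2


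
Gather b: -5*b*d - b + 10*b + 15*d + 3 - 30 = b*(9 - 5*d) + 15*d - 27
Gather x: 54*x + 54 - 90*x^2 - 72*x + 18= -90*x^2 - 18*x + 72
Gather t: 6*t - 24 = 6*t - 24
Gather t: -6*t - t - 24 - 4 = -7*t - 28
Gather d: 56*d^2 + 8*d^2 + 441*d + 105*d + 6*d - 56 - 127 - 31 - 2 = 64*d^2 + 552*d - 216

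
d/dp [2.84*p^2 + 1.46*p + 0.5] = 5.68*p + 1.46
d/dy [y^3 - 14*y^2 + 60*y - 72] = 3*y^2 - 28*y + 60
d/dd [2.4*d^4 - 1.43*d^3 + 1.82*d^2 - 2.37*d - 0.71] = 9.6*d^3 - 4.29*d^2 + 3.64*d - 2.37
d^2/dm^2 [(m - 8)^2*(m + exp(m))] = m^2*exp(m) - 12*m*exp(m) + 6*m + 34*exp(m) - 32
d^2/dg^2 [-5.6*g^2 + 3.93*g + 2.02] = -11.2000000000000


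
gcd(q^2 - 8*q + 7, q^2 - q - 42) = q - 7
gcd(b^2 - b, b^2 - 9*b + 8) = b - 1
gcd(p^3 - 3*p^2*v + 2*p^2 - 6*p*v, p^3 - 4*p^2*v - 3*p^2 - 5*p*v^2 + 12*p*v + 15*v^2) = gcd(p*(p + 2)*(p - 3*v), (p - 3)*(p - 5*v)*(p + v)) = 1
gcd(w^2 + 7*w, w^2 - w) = w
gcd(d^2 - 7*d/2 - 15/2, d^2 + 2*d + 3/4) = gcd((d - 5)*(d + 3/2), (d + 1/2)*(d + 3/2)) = d + 3/2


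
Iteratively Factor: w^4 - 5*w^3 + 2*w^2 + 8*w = (w - 4)*(w^3 - w^2 - 2*w) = (w - 4)*(w + 1)*(w^2 - 2*w) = (w - 4)*(w - 2)*(w + 1)*(w)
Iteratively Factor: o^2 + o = (o)*(o + 1)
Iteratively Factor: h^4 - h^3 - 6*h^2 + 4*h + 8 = (h - 2)*(h^3 + h^2 - 4*h - 4) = (h - 2)*(h + 1)*(h^2 - 4) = (h - 2)*(h + 1)*(h + 2)*(h - 2)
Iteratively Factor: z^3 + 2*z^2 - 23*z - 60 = (z + 3)*(z^2 - z - 20) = (z - 5)*(z + 3)*(z + 4)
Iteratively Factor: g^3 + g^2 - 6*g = (g - 2)*(g^2 + 3*g) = g*(g - 2)*(g + 3)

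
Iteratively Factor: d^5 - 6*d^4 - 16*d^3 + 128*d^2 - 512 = (d + 2)*(d^4 - 8*d^3 + 128*d - 256) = (d - 4)*(d + 2)*(d^3 - 4*d^2 - 16*d + 64) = (d - 4)*(d + 2)*(d + 4)*(d^2 - 8*d + 16) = (d - 4)^2*(d + 2)*(d + 4)*(d - 4)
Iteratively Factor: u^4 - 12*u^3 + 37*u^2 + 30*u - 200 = (u - 4)*(u^3 - 8*u^2 + 5*u + 50) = (u - 5)*(u - 4)*(u^2 - 3*u - 10) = (u - 5)^2*(u - 4)*(u + 2)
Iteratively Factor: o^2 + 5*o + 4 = (o + 4)*(o + 1)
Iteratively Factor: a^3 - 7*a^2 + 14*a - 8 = (a - 2)*(a^2 - 5*a + 4) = (a - 2)*(a - 1)*(a - 4)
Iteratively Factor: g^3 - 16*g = (g)*(g^2 - 16) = g*(g + 4)*(g - 4)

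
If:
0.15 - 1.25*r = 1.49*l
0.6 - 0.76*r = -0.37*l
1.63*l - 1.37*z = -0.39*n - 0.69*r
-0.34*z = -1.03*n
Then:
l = -0.40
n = -0.06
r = 0.60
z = -0.19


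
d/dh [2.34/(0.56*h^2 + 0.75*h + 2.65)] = (-2.6208*h - 1.755)/(0.56*h^2 + 0.75*h + 2.65)^2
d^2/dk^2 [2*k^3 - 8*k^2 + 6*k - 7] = 12*k - 16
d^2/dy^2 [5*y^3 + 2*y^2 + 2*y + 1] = 30*y + 4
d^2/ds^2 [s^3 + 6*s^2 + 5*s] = 6*s + 12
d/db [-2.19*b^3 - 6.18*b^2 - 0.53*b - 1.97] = -6.57*b^2 - 12.36*b - 0.53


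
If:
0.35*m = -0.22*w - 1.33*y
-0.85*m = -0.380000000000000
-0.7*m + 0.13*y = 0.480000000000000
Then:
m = 0.45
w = -37.59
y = 6.10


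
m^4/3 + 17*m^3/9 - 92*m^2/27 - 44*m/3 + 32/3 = (m/3 + 1)*(m - 8/3)*(m - 2/3)*(m + 6)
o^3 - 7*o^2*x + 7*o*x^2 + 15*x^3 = (o - 5*x)*(o - 3*x)*(o + x)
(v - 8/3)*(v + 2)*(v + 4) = v^3 + 10*v^2/3 - 8*v - 64/3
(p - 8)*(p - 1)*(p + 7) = p^3 - 2*p^2 - 55*p + 56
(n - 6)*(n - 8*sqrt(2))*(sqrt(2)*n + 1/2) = sqrt(2)*n^3 - 31*n^2/2 - 6*sqrt(2)*n^2 - 4*sqrt(2)*n + 93*n + 24*sqrt(2)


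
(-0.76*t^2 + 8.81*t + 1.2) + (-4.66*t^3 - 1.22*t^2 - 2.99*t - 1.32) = -4.66*t^3 - 1.98*t^2 + 5.82*t - 0.12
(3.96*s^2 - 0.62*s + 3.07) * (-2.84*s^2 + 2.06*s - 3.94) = -11.2464*s^4 + 9.9184*s^3 - 25.5984*s^2 + 8.767*s - 12.0958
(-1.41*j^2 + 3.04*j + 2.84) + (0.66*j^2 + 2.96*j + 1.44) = -0.75*j^2 + 6.0*j + 4.28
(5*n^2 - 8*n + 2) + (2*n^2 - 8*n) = 7*n^2 - 16*n + 2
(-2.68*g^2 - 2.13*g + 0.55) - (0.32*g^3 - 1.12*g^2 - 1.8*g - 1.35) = -0.32*g^3 - 1.56*g^2 - 0.33*g + 1.9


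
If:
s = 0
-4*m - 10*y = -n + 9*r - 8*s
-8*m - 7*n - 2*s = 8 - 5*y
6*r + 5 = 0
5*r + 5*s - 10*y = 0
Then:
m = 859/432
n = -401/108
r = -5/6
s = 0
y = -5/12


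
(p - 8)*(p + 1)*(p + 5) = p^3 - 2*p^2 - 43*p - 40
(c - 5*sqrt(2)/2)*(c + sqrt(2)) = c^2 - 3*sqrt(2)*c/2 - 5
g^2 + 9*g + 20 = (g + 4)*(g + 5)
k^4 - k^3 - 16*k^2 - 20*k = k*(k - 5)*(k + 2)^2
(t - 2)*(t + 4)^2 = t^3 + 6*t^2 - 32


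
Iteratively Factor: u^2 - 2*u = (u - 2)*(u)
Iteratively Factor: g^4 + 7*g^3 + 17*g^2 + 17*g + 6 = (g + 3)*(g^3 + 4*g^2 + 5*g + 2) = (g + 1)*(g + 3)*(g^2 + 3*g + 2) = (g + 1)*(g + 2)*(g + 3)*(g + 1)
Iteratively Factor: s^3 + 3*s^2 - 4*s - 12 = (s - 2)*(s^2 + 5*s + 6) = (s - 2)*(s + 3)*(s + 2)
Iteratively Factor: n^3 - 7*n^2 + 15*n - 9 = (n - 1)*(n^2 - 6*n + 9) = (n - 3)*(n - 1)*(n - 3)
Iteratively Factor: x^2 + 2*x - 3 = (x - 1)*(x + 3)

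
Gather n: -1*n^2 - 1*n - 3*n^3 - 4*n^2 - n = -3*n^3 - 5*n^2 - 2*n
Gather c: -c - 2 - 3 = -c - 5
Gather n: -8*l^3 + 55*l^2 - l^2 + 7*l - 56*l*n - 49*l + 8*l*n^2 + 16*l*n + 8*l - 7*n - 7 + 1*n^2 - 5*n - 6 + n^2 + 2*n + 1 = -8*l^3 + 54*l^2 - 34*l + n^2*(8*l + 2) + n*(-40*l - 10) - 12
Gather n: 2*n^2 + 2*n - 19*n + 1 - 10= 2*n^2 - 17*n - 9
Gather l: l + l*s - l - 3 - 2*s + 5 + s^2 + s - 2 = l*s + s^2 - s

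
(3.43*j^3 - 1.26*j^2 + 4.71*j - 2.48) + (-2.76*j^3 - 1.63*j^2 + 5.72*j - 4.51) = 0.67*j^3 - 2.89*j^2 + 10.43*j - 6.99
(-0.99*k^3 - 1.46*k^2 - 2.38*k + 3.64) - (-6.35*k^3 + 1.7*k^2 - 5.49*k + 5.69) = 5.36*k^3 - 3.16*k^2 + 3.11*k - 2.05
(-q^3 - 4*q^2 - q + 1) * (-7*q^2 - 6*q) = 7*q^5 + 34*q^4 + 31*q^3 - q^2 - 6*q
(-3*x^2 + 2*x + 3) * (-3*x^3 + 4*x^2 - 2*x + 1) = 9*x^5 - 18*x^4 + 5*x^3 + 5*x^2 - 4*x + 3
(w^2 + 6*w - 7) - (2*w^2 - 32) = -w^2 + 6*w + 25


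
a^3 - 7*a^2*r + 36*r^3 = (a - 6*r)*(a - 3*r)*(a + 2*r)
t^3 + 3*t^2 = t^2*(t + 3)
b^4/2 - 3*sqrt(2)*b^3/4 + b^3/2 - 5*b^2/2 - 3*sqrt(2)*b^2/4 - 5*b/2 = b*(b/2 + 1/2)*(b - 5*sqrt(2)/2)*(b + sqrt(2))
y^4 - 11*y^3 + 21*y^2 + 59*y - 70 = (y - 7)*(y - 5)*(y - 1)*(y + 2)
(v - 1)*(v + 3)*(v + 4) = v^3 + 6*v^2 + 5*v - 12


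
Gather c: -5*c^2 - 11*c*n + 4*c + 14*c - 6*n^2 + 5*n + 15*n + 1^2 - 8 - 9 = -5*c^2 + c*(18 - 11*n) - 6*n^2 + 20*n - 16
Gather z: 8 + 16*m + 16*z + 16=16*m + 16*z + 24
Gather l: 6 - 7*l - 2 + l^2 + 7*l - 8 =l^2 - 4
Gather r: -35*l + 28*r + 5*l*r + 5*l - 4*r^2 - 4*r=-30*l - 4*r^2 + r*(5*l + 24)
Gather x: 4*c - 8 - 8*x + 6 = 4*c - 8*x - 2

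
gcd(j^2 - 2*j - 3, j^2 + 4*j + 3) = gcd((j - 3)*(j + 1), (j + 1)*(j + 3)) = j + 1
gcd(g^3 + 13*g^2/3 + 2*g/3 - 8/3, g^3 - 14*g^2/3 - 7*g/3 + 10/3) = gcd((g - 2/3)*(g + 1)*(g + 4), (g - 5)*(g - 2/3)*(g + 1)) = g^2 + g/3 - 2/3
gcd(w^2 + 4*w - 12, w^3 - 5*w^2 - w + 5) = 1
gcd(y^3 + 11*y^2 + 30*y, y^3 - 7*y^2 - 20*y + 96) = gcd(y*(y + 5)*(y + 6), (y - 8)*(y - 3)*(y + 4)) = 1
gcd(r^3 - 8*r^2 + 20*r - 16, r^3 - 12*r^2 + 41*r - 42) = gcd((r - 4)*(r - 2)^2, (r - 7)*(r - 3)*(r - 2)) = r - 2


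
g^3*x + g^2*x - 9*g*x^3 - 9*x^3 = (g - 3*x)*(g + 3*x)*(g*x + x)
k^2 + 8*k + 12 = (k + 2)*(k + 6)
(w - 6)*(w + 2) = w^2 - 4*w - 12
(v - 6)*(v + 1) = v^2 - 5*v - 6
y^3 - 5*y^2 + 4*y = y*(y - 4)*(y - 1)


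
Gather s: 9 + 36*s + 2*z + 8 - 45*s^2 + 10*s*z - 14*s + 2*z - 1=-45*s^2 + s*(10*z + 22) + 4*z + 16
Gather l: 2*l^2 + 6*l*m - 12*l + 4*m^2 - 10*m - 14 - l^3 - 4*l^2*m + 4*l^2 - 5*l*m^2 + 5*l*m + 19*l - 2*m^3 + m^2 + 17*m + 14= -l^3 + l^2*(6 - 4*m) + l*(-5*m^2 + 11*m + 7) - 2*m^3 + 5*m^2 + 7*m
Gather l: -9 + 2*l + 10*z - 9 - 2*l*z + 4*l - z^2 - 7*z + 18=l*(6 - 2*z) - z^2 + 3*z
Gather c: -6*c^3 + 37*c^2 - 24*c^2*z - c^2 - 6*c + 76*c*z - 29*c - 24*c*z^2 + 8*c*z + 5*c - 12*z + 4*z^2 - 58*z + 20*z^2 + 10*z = -6*c^3 + c^2*(36 - 24*z) + c*(-24*z^2 + 84*z - 30) + 24*z^2 - 60*z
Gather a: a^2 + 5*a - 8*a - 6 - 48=a^2 - 3*a - 54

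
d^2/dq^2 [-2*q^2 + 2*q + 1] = -4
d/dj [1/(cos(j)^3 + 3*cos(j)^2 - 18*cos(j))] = 3*(sin(j) - 6*sin(j)/cos(j)^2 + 2*tan(j))/((cos(j) - 3)^2*(cos(j) + 6)^2)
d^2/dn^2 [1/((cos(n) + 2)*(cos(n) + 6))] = 2*(-2*sin(n)^4 + 9*sin(n)^2 + 63*cos(n) - 3*cos(3*n) + 45)/((cos(n) + 2)^3*(cos(n) + 6)^3)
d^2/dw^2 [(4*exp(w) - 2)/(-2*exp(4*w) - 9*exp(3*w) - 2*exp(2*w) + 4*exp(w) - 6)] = (-144*exp(8*w) - 664*exp(7*w) - 500*exp(6*w) + 1050*exp(5*w) + 876*exp(4*w) + 2280*exp(3*w) - 732*exp(2*w) - 160*exp(w) - 96)*exp(w)/(8*exp(12*w) + 108*exp(11*w) + 510*exp(10*w) + 897*exp(9*w) + 150*exp(8*w) - 312*exp(7*w) + 1274*exp(6*w) + 744*exp(5*w) - 912*exp(4*w) + 620*exp(3*w) + 504*exp(2*w) - 432*exp(w) + 216)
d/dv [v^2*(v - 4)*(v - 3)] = v*(4*v^2 - 21*v + 24)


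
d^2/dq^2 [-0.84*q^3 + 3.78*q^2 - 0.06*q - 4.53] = 7.56 - 5.04*q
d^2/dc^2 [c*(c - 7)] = 2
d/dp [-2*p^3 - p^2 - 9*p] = -6*p^2 - 2*p - 9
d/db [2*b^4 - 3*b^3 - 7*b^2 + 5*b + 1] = 8*b^3 - 9*b^2 - 14*b + 5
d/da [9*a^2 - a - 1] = 18*a - 1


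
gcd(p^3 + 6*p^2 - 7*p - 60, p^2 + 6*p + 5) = p + 5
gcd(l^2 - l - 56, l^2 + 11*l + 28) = l + 7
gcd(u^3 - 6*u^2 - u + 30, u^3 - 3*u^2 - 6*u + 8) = u + 2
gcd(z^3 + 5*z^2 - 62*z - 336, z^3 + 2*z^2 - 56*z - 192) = z^2 - 2*z - 48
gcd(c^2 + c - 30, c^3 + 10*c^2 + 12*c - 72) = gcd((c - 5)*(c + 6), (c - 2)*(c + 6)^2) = c + 6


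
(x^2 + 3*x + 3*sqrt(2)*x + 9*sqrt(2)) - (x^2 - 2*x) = 3*sqrt(2)*x + 5*x + 9*sqrt(2)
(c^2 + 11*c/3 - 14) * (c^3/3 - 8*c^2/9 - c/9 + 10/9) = c^5/3 + c^4/3 - 217*c^3/27 + 355*c^2/27 + 152*c/27 - 140/9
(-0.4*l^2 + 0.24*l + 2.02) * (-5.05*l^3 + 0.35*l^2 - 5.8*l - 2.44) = 2.02*l^5 - 1.352*l^4 - 7.797*l^3 + 0.291*l^2 - 12.3016*l - 4.9288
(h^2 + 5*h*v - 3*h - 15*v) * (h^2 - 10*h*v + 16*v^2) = h^4 - 5*h^3*v - 3*h^3 - 34*h^2*v^2 + 15*h^2*v + 80*h*v^3 + 102*h*v^2 - 240*v^3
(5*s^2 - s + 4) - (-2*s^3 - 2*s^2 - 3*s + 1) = 2*s^3 + 7*s^2 + 2*s + 3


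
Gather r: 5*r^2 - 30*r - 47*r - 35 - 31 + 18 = 5*r^2 - 77*r - 48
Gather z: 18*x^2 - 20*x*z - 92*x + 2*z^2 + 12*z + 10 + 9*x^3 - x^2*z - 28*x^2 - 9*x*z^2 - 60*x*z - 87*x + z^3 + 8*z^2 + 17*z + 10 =9*x^3 - 10*x^2 - 179*x + z^3 + z^2*(10 - 9*x) + z*(-x^2 - 80*x + 29) + 20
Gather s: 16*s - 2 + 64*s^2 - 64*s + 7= 64*s^2 - 48*s + 5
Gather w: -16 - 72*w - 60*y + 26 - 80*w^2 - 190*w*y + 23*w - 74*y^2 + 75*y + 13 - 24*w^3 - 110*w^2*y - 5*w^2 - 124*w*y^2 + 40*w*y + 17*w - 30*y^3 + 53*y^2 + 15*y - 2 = -24*w^3 + w^2*(-110*y - 85) + w*(-124*y^2 - 150*y - 32) - 30*y^3 - 21*y^2 + 30*y + 21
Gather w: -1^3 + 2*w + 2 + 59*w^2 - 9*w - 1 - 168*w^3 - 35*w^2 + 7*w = -168*w^3 + 24*w^2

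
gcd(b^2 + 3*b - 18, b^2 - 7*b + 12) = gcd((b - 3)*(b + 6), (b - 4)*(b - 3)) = b - 3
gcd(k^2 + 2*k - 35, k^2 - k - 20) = k - 5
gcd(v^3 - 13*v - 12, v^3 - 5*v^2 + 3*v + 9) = v + 1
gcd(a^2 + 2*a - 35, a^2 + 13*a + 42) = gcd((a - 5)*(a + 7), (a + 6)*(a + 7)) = a + 7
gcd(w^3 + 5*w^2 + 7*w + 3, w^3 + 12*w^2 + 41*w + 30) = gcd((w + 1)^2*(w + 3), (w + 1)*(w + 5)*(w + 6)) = w + 1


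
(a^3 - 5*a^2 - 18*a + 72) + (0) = a^3 - 5*a^2 - 18*a + 72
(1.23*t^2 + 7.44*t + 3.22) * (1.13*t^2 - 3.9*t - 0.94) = 1.3899*t^4 + 3.6102*t^3 - 26.5336*t^2 - 19.5516*t - 3.0268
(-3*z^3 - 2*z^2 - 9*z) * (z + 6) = -3*z^4 - 20*z^3 - 21*z^2 - 54*z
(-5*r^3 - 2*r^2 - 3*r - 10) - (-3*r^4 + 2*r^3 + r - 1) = 3*r^4 - 7*r^3 - 2*r^2 - 4*r - 9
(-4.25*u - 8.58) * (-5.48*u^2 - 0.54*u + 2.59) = 23.29*u^3 + 49.3134*u^2 - 6.3743*u - 22.2222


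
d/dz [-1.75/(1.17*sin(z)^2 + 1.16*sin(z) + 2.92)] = (4.095*sin(z) + 2.03)*cos(z)/(1.17*sin(z)^2 + 1.16*sin(z) + 2.92)^2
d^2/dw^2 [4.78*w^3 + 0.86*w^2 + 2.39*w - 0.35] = 28.68*w + 1.72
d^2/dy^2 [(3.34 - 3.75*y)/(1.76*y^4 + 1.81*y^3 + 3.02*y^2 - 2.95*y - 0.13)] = (-139.392*y^7 + 15.7836800000001*y^6 + 125.89287*y^5 + 211.046412*y^4 + 97.1393579999999*y^3 + 74.3510400000001*y^2 - 182.654448*y + 63.631518)/(5.451776*y^12 + 16.819968*y^11 + 45.362064*y^10 + 36.239053*y^9 + 20.243994*y^8 - 76.033521*y^7 - 28.682467*y^6 - 33.674841*y^5 + 79.541736*y^4 - 18.631588*y^3 - 3.240861*y^2 - 0.149565*y - 0.002197)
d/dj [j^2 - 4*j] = 2*j - 4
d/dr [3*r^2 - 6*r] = 6*r - 6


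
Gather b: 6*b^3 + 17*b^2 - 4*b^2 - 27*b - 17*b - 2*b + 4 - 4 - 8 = 6*b^3 + 13*b^2 - 46*b - 8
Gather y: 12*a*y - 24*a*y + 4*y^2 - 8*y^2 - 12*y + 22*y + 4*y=-4*y^2 + y*(14 - 12*a)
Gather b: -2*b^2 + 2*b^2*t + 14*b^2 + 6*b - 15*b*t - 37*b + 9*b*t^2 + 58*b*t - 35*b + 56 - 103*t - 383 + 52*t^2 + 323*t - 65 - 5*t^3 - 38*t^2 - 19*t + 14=b^2*(2*t + 12) + b*(9*t^2 + 43*t - 66) - 5*t^3 + 14*t^2 + 201*t - 378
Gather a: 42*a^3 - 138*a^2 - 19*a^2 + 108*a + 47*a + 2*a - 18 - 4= 42*a^3 - 157*a^2 + 157*a - 22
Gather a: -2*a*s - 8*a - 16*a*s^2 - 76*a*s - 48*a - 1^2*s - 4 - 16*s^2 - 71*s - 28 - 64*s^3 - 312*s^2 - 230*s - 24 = a*(-16*s^2 - 78*s - 56) - 64*s^3 - 328*s^2 - 302*s - 56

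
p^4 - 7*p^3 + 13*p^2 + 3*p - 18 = (p - 3)^2*(p - 2)*(p + 1)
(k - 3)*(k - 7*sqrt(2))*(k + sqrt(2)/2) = k^3 - 13*sqrt(2)*k^2/2 - 3*k^2 - 7*k + 39*sqrt(2)*k/2 + 21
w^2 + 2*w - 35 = (w - 5)*(w + 7)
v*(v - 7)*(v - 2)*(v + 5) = v^4 - 4*v^3 - 31*v^2 + 70*v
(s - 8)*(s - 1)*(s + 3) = s^3 - 6*s^2 - 19*s + 24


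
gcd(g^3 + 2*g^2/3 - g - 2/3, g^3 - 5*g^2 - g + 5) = g^2 - 1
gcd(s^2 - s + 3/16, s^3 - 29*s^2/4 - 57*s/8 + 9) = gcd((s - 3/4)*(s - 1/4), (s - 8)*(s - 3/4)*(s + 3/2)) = s - 3/4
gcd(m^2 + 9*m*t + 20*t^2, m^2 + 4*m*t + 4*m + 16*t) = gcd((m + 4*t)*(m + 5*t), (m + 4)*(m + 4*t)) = m + 4*t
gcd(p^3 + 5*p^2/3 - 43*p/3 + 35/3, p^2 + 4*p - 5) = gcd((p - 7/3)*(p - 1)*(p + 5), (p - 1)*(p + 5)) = p^2 + 4*p - 5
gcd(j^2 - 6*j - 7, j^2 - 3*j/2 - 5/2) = j + 1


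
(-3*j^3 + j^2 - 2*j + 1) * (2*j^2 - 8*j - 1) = -6*j^5 + 26*j^4 - 9*j^3 + 17*j^2 - 6*j - 1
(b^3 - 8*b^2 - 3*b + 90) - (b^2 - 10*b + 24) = b^3 - 9*b^2 + 7*b + 66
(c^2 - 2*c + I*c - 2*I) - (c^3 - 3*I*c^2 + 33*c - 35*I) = -c^3 + c^2 + 3*I*c^2 - 35*c + I*c + 33*I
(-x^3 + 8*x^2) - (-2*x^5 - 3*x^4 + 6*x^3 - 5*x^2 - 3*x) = 2*x^5 + 3*x^4 - 7*x^3 + 13*x^2 + 3*x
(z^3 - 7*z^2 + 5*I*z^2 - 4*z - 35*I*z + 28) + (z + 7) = z^3 - 7*z^2 + 5*I*z^2 - 3*z - 35*I*z + 35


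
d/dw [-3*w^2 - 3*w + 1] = -6*w - 3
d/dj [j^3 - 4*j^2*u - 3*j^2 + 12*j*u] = 3*j^2 - 8*j*u - 6*j + 12*u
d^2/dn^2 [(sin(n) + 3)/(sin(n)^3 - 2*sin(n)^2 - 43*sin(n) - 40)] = (-4*sin(n)^6 - 17*sin(n)^5 - 87*sin(n)^4 - 113*sin(n)^3 - 1263*sin(n)^2 - 1826*sin(n) + 7174)/((sin(n) - 8)^3*(sin(n) + 1)^2*(sin(n) + 5)^3)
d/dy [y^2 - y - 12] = 2*y - 1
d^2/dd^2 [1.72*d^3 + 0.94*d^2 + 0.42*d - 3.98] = 10.32*d + 1.88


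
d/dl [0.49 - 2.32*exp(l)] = -2.32*exp(l)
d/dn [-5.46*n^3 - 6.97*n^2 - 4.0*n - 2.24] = -16.38*n^2 - 13.94*n - 4.0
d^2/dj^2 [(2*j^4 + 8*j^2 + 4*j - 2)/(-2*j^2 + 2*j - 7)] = 8*(-2*j^6 + 6*j^5 - 27*j^4 + 44*j^3 - 57*j^2 + 36*j - 117)/(8*j^6 - 24*j^5 + 108*j^4 - 176*j^3 + 378*j^2 - 294*j + 343)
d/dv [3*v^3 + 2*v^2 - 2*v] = 9*v^2 + 4*v - 2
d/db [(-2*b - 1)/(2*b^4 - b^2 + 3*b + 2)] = (-4*b^4 + 2*b^2 - 6*b + (2*b + 1)*(8*b^3 - 2*b + 3) - 4)/(2*b^4 - b^2 + 3*b + 2)^2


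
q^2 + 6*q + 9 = (q + 3)^2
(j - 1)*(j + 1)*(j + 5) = j^3 + 5*j^2 - j - 5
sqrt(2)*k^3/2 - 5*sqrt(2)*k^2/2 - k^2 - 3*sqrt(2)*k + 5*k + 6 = (k - 6)*(k - sqrt(2))*(sqrt(2)*k/2 + sqrt(2)/2)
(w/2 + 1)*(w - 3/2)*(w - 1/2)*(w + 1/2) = w^4/2 + w^3/4 - 13*w^2/8 - w/16 + 3/8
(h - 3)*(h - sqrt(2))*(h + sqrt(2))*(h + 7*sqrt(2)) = h^4 - 3*h^3 + 7*sqrt(2)*h^3 - 21*sqrt(2)*h^2 - 2*h^2 - 14*sqrt(2)*h + 6*h + 42*sqrt(2)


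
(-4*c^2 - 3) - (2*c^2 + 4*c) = -6*c^2 - 4*c - 3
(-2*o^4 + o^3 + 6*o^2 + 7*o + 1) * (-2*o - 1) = 4*o^5 - 13*o^3 - 20*o^2 - 9*o - 1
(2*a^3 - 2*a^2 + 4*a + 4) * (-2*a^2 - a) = -4*a^5 + 2*a^4 - 6*a^3 - 12*a^2 - 4*a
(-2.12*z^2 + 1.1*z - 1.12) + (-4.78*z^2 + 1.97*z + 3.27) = -6.9*z^2 + 3.07*z + 2.15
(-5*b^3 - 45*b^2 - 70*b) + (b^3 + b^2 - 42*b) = -4*b^3 - 44*b^2 - 112*b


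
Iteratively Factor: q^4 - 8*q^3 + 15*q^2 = (q)*(q^3 - 8*q^2 + 15*q) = q*(q - 3)*(q^2 - 5*q) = q^2*(q - 3)*(q - 5)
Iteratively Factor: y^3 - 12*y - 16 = (y + 2)*(y^2 - 2*y - 8) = (y + 2)^2*(y - 4)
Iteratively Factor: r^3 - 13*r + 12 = (r - 1)*(r^2 + r - 12) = (r - 1)*(r + 4)*(r - 3)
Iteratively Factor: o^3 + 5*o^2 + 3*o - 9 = (o + 3)*(o^2 + 2*o - 3) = (o - 1)*(o + 3)*(o + 3)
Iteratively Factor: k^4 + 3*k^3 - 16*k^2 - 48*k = (k + 3)*(k^3 - 16*k) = (k - 4)*(k + 3)*(k^2 + 4*k) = (k - 4)*(k + 3)*(k + 4)*(k)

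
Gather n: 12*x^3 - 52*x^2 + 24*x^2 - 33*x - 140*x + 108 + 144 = 12*x^3 - 28*x^2 - 173*x + 252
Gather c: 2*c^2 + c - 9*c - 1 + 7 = 2*c^2 - 8*c + 6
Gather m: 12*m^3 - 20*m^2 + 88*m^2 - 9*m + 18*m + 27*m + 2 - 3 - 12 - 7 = 12*m^3 + 68*m^2 + 36*m - 20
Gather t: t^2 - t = t^2 - t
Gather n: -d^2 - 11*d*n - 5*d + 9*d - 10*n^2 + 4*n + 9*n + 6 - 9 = -d^2 + 4*d - 10*n^2 + n*(13 - 11*d) - 3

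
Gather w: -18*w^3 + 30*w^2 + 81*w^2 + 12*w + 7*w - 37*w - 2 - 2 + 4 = -18*w^3 + 111*w^2 - 18*w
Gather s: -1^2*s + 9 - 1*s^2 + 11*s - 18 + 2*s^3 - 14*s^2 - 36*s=2*s^3 - 15*s^2 - 26*s - 9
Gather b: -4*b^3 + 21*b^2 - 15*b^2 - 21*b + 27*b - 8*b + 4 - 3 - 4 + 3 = -4*b^3 + 6*b^2 - 2*b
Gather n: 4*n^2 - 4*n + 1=4*n^2 - 4*n + 1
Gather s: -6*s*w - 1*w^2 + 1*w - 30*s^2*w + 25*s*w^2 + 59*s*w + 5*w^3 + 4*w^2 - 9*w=-30*s^2*w + s*(25*w^2 + 53*w) + 5*w^3 + 3*w^2 - 8*w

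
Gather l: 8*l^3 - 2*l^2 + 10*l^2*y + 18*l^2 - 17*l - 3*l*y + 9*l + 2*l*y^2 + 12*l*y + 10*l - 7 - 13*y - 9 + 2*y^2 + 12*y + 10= 8*l^3 + l^2*(10*y + 16) + l*(2*y^2 + 9*y + 2) + 2*y^2 - y - 6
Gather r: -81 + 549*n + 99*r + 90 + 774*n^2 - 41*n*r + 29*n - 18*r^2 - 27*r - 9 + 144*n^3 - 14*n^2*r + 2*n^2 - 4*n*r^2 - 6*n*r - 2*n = 144*n^3 + 776*n^2 + 576*n + r^2*(-4*n - 18) + r*(-14*n^2 - 47*n + 72)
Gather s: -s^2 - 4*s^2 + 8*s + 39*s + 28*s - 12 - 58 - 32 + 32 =-5*s^2 + 75*s - 70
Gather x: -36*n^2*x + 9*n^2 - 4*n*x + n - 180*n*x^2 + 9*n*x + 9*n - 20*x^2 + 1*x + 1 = 9*n^2 + 10*n + x^2*(-180*n - 20) + x*(-36*n^2 + 5*n + 1) + 1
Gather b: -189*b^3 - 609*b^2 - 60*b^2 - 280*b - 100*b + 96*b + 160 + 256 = -189*b^3 - 669*b^2 - 284*b + 416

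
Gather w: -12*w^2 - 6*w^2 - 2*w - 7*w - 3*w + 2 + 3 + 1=-18*w^2 - 12*w + 6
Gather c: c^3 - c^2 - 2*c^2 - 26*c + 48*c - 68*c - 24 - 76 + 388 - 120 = c^3 - 3*c^2 - 46*c + 168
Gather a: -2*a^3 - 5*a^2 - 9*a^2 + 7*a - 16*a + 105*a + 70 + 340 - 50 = -2*a^3 - 14*a^2 + 96*a + 360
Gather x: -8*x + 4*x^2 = 4*x^2 - 8*x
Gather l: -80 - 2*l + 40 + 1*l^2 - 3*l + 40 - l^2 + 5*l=0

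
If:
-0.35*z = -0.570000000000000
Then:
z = 1.63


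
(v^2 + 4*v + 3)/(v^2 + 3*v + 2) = (v + 3)/(v + 2)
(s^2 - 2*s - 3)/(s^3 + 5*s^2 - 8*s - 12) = (s - 3)/(s^2 + 4*s - 12)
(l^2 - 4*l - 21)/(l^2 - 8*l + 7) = (l + 3)/(l - 1)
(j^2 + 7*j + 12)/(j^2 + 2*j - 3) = (j + 4)/(j - 1)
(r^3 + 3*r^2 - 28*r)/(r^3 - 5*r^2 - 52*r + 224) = r/(r - 8)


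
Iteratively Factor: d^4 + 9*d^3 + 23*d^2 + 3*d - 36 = (d + 3)*(d^3 + 6*d^2 + 5*d - 12) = (d - 1)*(d + 3)*(d^2 + 7*d + 12) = (d - 1)*(d + 3)*(d + 4)*(d + 3)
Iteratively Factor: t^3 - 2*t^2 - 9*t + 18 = (t - 3)*(t^2 + t - 6) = (t - 3)*(t - 2)*(t + 3)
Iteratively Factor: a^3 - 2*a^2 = (a)*(a^2 - 2*a) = a^2*(a - 2)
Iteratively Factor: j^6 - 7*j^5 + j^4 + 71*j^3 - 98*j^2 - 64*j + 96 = (j + 3)*(j^5 - 10*j^4 + 31*j^3 - 22*j^2 - 32*j + 32) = (j - 1)*(j + 3)*(j^4 - 9*j^3 + 22*j^2 - 32) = (j - 1)*(j + 1)*(j + 3)*(j^3 - 10*j^2 + 32*j - 32) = (j - 4)*(j - 1)*(j + 1)*(j + 3)*(j^2 - 6*j + 8) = (j - 4)*(j - 2)*(j - 1)*(j + 1)*(j + 3)*(j - 4)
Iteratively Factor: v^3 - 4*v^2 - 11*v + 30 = (v + 3)*(v^2 - 7*v + 10) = (v - 2)*(v + 3)*(v - 5)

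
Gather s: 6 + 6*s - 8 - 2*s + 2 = 4*s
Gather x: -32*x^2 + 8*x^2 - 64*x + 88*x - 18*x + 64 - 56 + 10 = -24*x^2 + 6*x + 18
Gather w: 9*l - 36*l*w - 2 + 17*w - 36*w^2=9*l - 36*w^2 + w*(17 - 36*l) - 2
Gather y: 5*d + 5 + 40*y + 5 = 5*d + 40*y + 10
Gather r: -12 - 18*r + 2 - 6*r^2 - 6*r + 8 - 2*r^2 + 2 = -8*r^2 - 24*r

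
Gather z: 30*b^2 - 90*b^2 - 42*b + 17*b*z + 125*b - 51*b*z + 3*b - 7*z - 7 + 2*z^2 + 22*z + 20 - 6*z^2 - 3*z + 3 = -60*b^2 + 86*b - 4*z^2 + z*(12 - 34*b) + 16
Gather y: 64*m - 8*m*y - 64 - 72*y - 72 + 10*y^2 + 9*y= 64*m + 10*y^2 + y*(-8*m - 63) - 136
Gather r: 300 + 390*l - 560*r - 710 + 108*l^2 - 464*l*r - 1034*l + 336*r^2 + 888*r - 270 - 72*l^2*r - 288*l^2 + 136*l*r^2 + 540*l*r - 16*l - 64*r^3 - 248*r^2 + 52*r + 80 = -180*l^2 - 660*l - 64*r^3 + r^2*(136*l + 88) + r*(-72*l^2 + 76*l + 380) - 600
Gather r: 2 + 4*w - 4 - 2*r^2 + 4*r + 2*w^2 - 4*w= -2*r^2 + 4*r + 2*w^2 - 2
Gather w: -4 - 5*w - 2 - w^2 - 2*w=-w^2 - 7*w - 6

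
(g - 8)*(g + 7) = g^2 - g - 56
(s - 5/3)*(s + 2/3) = s^2 - s - 10/9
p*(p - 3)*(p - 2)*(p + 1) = p^4 - 4*p^3 + p^2 + 6*p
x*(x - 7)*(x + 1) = x^3 - 6*x^2 - 7*x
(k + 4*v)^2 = k^2 + 8*k*v + 16*v^2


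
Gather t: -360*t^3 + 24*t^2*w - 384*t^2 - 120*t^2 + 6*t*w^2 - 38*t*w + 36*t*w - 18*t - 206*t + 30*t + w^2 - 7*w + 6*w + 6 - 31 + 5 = -360*t^3 + t^2*(24*w - 504) + t*(6*w^2 - 2*w - 194) + w^2 - w - 20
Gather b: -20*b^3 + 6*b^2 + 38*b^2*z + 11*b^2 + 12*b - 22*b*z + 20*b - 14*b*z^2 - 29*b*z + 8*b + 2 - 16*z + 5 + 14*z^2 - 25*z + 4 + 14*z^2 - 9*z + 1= -20*b^3 + b^2*(38*z + 17) + b*(-14*z^2 - 51*z + 40) + 28*z^2 - 50*z + 12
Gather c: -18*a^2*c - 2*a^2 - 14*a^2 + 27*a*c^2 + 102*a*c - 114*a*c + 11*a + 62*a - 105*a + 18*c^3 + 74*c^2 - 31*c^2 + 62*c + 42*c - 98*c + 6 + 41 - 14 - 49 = -16*a^2 - 32*a + 18*c^3 + c^2*(27*a + 43) + c*(-18*a^2 - 12*a + 6) - 16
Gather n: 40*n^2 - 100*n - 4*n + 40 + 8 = 40*n^2 - 104*n + 48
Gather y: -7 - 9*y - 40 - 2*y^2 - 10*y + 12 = -2*y^2 - 19*y - 35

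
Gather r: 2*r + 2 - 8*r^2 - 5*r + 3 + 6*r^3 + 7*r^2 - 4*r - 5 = 6*r^3 - r^2 - 7*r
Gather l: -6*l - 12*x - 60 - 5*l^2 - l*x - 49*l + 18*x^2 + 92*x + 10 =-5*l^2 + l*(-x - 55) + 18*x^2 + 80*x - 50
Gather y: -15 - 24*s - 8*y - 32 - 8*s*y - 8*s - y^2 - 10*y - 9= -32*s - y^2 + y*(-8*s - 18) - 56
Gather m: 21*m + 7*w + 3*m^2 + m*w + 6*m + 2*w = 3*m^2 + m*(w + 27) + 9*w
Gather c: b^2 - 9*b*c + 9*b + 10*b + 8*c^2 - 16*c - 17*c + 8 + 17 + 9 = b^2 + 19*b + 8*c^2 + c*(-9*b - 33) + 34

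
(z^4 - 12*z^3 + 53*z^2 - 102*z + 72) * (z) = z^5 - 12*z^4 + 53*z^3 - 102*z^2 + 72*z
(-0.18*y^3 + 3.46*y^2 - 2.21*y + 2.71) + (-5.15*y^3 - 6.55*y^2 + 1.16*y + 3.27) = -5.33*y^3 - 3.09*y^2 - 1.05*y + 5.98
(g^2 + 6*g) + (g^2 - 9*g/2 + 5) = 2*g^2 + 3*g/2 + 5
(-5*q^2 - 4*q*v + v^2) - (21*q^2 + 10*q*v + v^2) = -26*q^2 - 14*q*v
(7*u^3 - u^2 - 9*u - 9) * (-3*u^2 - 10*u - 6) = -21*u^5 - 67*u^4 - 5*u^3 + 123*u^2 + 144*u + 54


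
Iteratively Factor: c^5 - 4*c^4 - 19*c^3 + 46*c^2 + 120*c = (c)*(c^4 - 4*c^3 - 19*c^2 + 46*c + 120) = c*(c + 3)*(c^3 - 7*c^2 + 2*c + 40) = c*(c - 5)*(c + 3)*(c^2 - 2*c - 8) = c*(c - 5)*(c - 4)*(c + 3)*(c + 2)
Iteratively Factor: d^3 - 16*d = (d)*(d^2 - 16) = d*(d - 4)*(d + 4)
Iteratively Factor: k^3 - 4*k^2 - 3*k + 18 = (k - 3)*(k^2 - k - 6) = (k - 3)*(k + 2)*(k - 3)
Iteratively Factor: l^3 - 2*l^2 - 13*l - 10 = (l - 5)*(l^2 + 3*l + 2) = (l - 5)*(l + 2)*(l + 1)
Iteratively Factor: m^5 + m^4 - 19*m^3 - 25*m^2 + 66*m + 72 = (m + 3)*(m^4 - 2*m^3 - 13*m^2 + 14*m + 24) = (m + 3)^2*(m^3 - 5*m^2 + 2*m + 8) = (m - 4)*(m + 3)^2*(m^2 - m - 2) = (m - 4)*(m + 1)*(m + 3)^2*(m - 2)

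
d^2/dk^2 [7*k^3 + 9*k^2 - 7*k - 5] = 42*k + 18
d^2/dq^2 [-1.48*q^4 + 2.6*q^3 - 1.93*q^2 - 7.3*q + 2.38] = -17.76*q^2 + 15.6*q - 3.86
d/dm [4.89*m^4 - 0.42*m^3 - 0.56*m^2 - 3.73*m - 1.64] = 19.56*m^3 - 1.26*m^2 - 1.12*m - 3.73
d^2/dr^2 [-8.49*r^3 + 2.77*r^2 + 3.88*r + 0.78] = 5.54 - 50.94*r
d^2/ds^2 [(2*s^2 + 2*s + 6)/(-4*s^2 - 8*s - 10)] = 2*(4*s^3 - 6*s^2 - 42*s - 23)/(8*s^6 + 48*s^5 + 156*s^4 + 304*s^3 + 390*s^2 + 300*s + 125)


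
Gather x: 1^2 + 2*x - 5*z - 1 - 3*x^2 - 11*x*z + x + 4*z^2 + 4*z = -3*x^2 + x*(3 - 11*z) + 4*z^2 - z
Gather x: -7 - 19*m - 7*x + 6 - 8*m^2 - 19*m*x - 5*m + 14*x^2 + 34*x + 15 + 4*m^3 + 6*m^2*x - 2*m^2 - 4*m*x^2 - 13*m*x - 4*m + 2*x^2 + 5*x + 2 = 4*m^3 - 10*m^2 - 28*m + x^2*(16 - 4*m) + x*(6*m^2 - 32*m + 32) + 16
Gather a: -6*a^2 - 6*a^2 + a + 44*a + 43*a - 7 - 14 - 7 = -12*a^2 + 88*a - 28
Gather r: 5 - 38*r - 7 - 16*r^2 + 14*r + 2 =-16*r^2 - 24*r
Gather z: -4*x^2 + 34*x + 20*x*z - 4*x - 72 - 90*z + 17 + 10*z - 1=-4*x^2 + 30*x + z*(20*x - 80) - 56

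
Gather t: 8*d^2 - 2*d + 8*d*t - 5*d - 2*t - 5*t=8*d^2 - 7*d + t*(8*d - 7)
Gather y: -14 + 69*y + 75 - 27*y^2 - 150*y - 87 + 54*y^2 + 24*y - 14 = 27*y^2 - 57*y - 40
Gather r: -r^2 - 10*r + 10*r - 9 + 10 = 1 - r^2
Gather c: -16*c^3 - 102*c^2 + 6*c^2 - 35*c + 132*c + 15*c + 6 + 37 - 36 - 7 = -16*c^3 - 96*c^2 + 112*c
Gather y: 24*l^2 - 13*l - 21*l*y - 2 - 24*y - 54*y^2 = 24*l^2 - 13*l - 54*y^2 + y*(-21*l - 24) - 2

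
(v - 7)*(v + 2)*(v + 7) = v^3 + 2*v^2 - 49*v - 98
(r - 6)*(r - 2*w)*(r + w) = r^3 - r^2*w - 6*r^2 - 2*r*w^2 + 6*r*w + 12*w^2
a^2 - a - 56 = (a - 8)*(a + 7)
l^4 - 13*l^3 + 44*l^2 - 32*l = l*(l - 8)*(l - 4)*(l - 1)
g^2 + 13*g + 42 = (g + 6)*(g + 7)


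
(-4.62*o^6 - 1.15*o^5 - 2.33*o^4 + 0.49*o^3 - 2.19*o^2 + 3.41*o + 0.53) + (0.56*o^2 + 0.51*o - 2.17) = -4.62*o^6 - 1.15*o^5 - 2.33*o^4 + 0.49*o^3 - 1.63*o^2 + 3.92*o - 1.64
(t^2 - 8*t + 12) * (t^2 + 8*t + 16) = t^4 - 36*t^2 - 32*t + 192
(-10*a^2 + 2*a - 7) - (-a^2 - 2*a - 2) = -9*a^2 + 4*a - 5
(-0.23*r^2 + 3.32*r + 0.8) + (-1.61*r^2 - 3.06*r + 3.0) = -1.84*r^2 + 0.26*r + 3.8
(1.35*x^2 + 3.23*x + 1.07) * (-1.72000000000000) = -2.322*x^2 - 5.5556*x - 1.8404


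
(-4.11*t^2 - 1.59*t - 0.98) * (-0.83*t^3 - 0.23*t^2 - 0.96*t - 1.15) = 3.4113*t^5 + 2.265*t^4 + 5.1247*t^3 + 6.4783*t^2 + 2.7693*t + 1.127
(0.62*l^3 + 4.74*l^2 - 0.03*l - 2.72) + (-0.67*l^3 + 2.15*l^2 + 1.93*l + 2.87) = -0.05*l^3 + 6.89*l^2 + 1.9*l + 0.15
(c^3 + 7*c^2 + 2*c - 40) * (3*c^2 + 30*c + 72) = 3*c^5 + 51*c^4 + 288*c^3 + 444*c^2 - 1056*c - 2880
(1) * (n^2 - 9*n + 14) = n^2 - 9*n + 14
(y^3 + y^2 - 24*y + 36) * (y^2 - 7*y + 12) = y^5 - 6*y^4 - 19*y^3 + 216*y^2 - 540*y + 432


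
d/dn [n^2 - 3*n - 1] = 2*n - 3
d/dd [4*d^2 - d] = 8*d - 1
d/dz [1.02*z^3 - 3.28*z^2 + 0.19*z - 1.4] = 3.06*z^2 - 6.56*z + 0.19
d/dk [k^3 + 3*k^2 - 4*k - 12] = 3*k^2 + 6*k - 4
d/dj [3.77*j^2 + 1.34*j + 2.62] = 7.54*j + 1.34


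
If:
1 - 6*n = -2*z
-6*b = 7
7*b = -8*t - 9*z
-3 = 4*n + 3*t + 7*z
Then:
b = -7/6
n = -2/7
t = 107/42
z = -19/14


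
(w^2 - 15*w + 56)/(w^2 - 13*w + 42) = (w - 8)/(w - 6)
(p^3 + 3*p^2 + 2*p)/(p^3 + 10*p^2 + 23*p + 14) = p/(p + 7)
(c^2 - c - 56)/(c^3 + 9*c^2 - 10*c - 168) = (c - 8)/(c^2 + 2*c - 24)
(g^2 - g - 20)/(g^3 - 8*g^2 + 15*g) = (g + 4)/(g*(g - 3))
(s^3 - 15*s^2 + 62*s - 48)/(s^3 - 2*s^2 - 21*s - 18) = (s^2 - 9*s + 8)/(s^2 + 4*s + 3)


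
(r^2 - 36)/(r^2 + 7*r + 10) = (r^2 - 36)/(r^2 + 7*r + 10)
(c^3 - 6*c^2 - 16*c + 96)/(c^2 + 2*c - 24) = (c^2 - 2*c - 24)/(c + 6)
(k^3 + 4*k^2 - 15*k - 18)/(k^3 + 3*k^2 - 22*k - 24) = (k - 3)/(k - 4)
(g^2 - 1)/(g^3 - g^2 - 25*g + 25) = (g + 1)/(g^2 - 25)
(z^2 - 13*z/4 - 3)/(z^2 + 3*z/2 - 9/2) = (4*z^2 - 13*z - 12)/(2*(2*z^2 + 3*z - 9))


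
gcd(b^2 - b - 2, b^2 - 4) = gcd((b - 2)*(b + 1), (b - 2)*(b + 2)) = b - 2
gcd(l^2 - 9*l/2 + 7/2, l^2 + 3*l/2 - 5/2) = l - 1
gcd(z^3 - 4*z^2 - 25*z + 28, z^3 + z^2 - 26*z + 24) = z - 1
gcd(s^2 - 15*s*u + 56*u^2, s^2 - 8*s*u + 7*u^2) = s - 7*u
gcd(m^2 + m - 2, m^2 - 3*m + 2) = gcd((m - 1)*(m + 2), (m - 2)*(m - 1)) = m - 1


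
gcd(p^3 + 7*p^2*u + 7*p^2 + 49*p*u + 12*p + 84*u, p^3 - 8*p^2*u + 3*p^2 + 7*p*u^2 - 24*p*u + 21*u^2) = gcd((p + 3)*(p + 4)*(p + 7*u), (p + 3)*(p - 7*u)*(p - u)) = p + 3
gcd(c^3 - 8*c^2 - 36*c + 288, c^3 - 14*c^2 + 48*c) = c^2 - 14*c + 48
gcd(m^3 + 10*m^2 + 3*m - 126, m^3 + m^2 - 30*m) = m + 6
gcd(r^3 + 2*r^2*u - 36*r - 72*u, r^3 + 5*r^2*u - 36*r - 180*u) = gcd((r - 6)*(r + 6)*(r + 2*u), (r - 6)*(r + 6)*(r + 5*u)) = r^2 - 36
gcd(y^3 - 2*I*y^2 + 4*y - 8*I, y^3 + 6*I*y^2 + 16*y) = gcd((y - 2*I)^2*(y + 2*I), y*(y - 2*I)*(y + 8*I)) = y - 2*I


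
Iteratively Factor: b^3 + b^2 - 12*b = (b)*(b^2 + b - 12) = b*(b + 4)*(b - 3)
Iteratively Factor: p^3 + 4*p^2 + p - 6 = (p + 3)*(p^2 + p - 2) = (p - 1)*(p + 3)*(p + 2)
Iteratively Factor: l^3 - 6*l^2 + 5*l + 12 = (l + 1)*(l^2 - 7*l + 12) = (l - 3)*(l + 1)*(l - 4)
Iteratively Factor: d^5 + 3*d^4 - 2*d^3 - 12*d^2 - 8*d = (d)*(d^4 + 3*d^3 - 2*d^2 - 12*d - 8) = d*(d - 2)*(d^3 + 5*d^2 + 8*d + 4) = d*(d - 2)*(d + 1)*(d^2 + 4*d + 4) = d*(d - 2)*(d + 1)*(d + 2)*(d + 2)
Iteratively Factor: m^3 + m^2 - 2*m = (m + 2)*(m^2 - m) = m*(m + 2)*(m - 1)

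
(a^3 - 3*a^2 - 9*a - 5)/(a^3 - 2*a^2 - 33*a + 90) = (a^2 + 2*a + 1)/(a^2 + 3*a - 18)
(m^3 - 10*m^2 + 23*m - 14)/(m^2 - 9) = (m^3 - 10*m^2 + 23*m - 14)/(m^2 - 9)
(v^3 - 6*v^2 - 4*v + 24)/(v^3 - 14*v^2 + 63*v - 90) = (v^2 - 4)/(v^2 - 8*v + 15)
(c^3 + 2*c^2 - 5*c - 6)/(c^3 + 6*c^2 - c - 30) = (c + 1)/(c + 5)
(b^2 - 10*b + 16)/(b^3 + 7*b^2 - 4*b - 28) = (b - 8)/(b^2 + 9*b + 14)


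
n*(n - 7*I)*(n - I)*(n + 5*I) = n^4 - 3*I*n^3 + 33*n^2 - 35*I*n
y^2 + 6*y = y*(y + 6)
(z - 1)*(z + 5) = z^2 + 4*z - 5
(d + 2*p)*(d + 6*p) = d^2 + 8*d*p + 12*p^2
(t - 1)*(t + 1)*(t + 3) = t^3 + 3*t^2 - t - 3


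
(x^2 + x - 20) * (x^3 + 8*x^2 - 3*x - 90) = x^5 + 9*x^4 - 15*x^3 - 253*x^2 - 30*x + 1800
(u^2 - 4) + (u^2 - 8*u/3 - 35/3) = 2*u^2 - 8*u/3 - 47/3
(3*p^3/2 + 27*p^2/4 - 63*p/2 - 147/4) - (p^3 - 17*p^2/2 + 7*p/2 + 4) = p^3/2 + 61*p^2/4 - 35*p - 163/4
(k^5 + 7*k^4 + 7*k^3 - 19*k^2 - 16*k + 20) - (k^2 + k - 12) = k^5 + 7*k^4 + 7*k^3 - 20*k^2 - 17*k + 32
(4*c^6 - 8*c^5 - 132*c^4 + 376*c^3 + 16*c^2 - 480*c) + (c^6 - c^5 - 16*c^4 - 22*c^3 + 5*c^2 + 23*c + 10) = 5*c^6 - 9*c^5 - 148*c^4 + 354*c^3 + 21*c^2 - 457*c + 10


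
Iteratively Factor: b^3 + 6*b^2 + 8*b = (b)*(b^2 + 6*b + 8) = b*(b + 4)*(b + 2)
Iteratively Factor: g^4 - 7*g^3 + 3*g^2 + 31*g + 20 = (g + 1)*(g^3 - 8*g^2 + 11*g + 20) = (g + 1)^2*(g^2 - 9*g + 20) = (g - 5)*(g + 1)^2*(g - 4)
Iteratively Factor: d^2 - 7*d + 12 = (d - 4)*(d - 3)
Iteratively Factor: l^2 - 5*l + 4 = (l - 1)*(l - 4)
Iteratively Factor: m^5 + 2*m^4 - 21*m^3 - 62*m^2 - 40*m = (m - 5)*(m^4 + 7*m^3 + 14*m^2 + 8*m) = (m - 5)*(m + 4)*(m^3 + 3*m^2 + 2*m) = (m - 5)*(m + 2)*(m + 4)*(m^2 + m) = (m - 5)*(m + 1)*(m + 2)*(m + 4)*(m)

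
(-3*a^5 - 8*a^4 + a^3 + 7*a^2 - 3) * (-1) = 3*a^5 + 8*a^4 - a^3 - 7*a^2 + 3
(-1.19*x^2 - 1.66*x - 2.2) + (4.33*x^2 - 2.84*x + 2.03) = 3.14*x^2 - 4.5*x - 0.17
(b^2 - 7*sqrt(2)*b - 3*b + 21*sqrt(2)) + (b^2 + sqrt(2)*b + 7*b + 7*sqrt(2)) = 2*b^2 - 6*sqrt(2)*b + 4*b + 28*sqrt(2)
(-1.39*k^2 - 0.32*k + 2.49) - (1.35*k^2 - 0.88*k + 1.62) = -2.74*k^2 + 0.56*k + 0.87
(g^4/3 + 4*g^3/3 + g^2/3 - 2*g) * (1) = g^4/3 + 4*g^3/3 + g^2/3 - 2*g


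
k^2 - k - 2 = (k - 2)*(k + 1)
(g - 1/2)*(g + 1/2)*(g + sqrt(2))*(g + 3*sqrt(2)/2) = g^4 + 5*sqrt(2)*g^3/2 + 11*g^2/4 - 5*sqrt(2)*g/8 - 3/4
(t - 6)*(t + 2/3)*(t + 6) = t^3 + 2*t^2/3 - 36*t - 24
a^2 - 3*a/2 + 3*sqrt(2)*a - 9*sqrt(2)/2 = (a - 3/2)*(a + 3*sqrt(2))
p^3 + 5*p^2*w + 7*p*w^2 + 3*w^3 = (p + w)^2*(p + 3*w)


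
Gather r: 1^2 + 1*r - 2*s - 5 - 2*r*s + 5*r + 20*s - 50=r*(6 - 2*s) + 18*s - 54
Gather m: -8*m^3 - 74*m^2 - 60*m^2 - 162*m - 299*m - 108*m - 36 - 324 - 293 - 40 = -8*m^3 - 134*m^2 - 569*m - 693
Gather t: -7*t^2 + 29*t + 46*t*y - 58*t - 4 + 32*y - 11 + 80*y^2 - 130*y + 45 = -7*t^2 + t*(46*y - 29) + 80*y^2 - 98*y + 30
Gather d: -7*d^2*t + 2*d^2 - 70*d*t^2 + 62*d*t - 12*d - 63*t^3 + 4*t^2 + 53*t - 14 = d^2*(2 - 7*t) + d*(-70*t^2 + 62*t - 12) - 63*t^3 + 4*t^2 + 53*t - 14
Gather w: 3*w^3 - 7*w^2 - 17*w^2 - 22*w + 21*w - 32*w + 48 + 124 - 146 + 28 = 3*w^3 - 24*w^2 - 33*w + 54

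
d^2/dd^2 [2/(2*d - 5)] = 16/(2*d - 5)^3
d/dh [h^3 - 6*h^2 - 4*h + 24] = 3*h^2 - 12*h - 4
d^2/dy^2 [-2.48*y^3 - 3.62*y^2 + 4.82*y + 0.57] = -14.88*y - 7.24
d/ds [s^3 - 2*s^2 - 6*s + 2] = 3*s^2 - 4*s - 6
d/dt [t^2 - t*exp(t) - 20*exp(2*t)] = -t*exp(t) + 2*t - 40*exp(2*t) - exp(t)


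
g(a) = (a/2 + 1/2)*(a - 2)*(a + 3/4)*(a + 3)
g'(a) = (a/2 + 1/2)*(a - 2)*(a + 3/4) + (a/2 + 1/2)*(a - 2)*(a + 3) + (a/2 + 1/2)*(a + 3/4)*(a + 3) + (a - 2)*(a + 3/4)*(a + 3)/2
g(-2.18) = -2.89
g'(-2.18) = 1.64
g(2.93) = 39.88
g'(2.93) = 70.59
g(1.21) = -7.20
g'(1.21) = 0.47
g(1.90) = -1.88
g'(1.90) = 17.08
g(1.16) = -7.21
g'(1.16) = -0.26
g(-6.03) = 323.09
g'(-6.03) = -272.29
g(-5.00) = 119.00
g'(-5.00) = -134.25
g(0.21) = -3.34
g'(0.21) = -5.41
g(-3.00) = 0.00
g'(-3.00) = -11.25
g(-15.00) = 20349.00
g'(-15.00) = -5774.25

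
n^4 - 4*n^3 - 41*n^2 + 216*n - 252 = (n - 6)*(n - 3)*(n - 2)*(n + 7)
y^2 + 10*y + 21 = (y + 3)*(y + 7)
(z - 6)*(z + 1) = z^2 - 5*z - 6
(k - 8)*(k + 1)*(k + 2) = k^3 - 5*k^2 - 22*k - 16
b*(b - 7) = b^2 - 7*b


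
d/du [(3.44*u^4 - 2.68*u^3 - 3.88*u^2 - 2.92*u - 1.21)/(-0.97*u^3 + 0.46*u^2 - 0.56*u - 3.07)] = (-3.3368*u^6 + 3.1648*u^5 - 10.7756*u^4 - 44.9064*u^3 + 24.6777*u^2 + 24.9364*u + 8.2868)/(0.9409*u^6 - 0.8924*u^5 + 1.298*u^4 + 5.4406*u^3 - 2.5108*u^2 + 3.4384*u + 9.4249)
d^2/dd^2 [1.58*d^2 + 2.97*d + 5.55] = 3.16000000000000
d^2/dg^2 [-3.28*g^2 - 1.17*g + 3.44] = -6.56000000000000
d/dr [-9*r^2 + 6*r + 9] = 6 - 18*r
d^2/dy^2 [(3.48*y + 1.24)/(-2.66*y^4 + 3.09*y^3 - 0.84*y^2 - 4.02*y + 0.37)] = (-295.477056*y^7 + 282.181312*y^6 + 59.74308*y^5 + 85.5226080000001*y^4 - 161.408592*y^3 + 120.26784*y^2 - 23.106744*y - 51.20088)/(18.821096*y^12 - 65.590812*y^11 + 94.02435*y^10 + 14.402331*y^9 - 176.413944*y^8 + 180.74997*y^7 + 51.388065*y^6 - 159.274044*y^5 + 68.60985*y^4 + 56.199249*y^3 - 17.593056*y^2 + 1.651014*y - 0.050653)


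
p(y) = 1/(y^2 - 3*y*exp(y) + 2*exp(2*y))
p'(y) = (3*y*exp(y) - 2*y - 4*exp(2*y) + 3*exp(y))/(y^2 - 3*y*exp(y) + 2*exp(2*y))^2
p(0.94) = 0.15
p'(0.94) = -0.29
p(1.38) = 0.06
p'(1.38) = -0.13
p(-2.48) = 0.15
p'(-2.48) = 0.10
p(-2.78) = 0.12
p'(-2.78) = 0.08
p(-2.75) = 0.12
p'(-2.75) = 0.08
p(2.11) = 0.01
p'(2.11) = -0.03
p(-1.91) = 0.22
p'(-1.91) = 0.16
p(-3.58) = 0.08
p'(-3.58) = 0.04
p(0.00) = 0.50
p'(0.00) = -0.25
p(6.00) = 0.00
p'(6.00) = 0.00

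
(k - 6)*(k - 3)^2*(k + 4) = k^4 - 8*k^3 - 3*k^2 + 126*k - 216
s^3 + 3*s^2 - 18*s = s*(s - 3)*(s + 6)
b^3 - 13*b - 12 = (b - 4)*(b + 1)*(b + 3)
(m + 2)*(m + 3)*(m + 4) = m^3 + 9*m^2 + 26*m + 24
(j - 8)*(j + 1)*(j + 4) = j^3 - 3*j^2 - 36*j - 32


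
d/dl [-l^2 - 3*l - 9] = -2*l - 3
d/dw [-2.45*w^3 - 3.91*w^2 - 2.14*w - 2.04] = -7.35*w^2 - 7.82*w - 2.14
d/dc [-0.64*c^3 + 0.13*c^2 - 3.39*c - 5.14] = -1.92*c^2 + 0.26*c - 3.39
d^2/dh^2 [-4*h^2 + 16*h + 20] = -8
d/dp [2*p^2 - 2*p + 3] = 4*p - 2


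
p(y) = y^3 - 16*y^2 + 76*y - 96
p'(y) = 3*y^2 - 32*y + 76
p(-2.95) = -485.11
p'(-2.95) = 196.51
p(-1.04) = -193.47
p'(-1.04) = 112.52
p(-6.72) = -1632.72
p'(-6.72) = 426.52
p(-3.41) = -580.86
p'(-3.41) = 220.00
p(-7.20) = -1845.89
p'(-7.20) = 461.92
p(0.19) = -82.13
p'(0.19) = 70.03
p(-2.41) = -386.09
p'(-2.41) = 170.54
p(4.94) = 9.54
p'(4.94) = -8.87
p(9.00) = 21.00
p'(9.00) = 31.00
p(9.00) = 21.00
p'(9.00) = 31.00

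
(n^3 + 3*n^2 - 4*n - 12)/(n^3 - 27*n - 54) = (n^2 - 4)/(n^2 - 3*n - 18)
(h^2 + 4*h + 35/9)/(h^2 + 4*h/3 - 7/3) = (h + 5/3)/(h - 1)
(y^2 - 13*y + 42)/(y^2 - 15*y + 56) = (y - 6)/(y - 8)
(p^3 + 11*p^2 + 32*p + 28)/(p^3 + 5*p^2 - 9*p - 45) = (p^3 + 11*p^2 + 32*p + 28)/(p^3 + 5*p^2 - 9*p - 45)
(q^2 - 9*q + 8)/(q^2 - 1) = (q - 8)/(q + 1)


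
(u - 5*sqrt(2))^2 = u^2 - 10*sqrt(2)*u + 50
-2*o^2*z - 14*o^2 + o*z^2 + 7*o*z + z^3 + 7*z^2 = (-o + z)*(2*o + z)*(z + 7)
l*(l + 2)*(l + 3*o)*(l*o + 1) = l^4*o + 3*l^3*o^2 + 2*l^3*o + l^3 + 6*l^2*o^2 + 3*l^2*o + 2*l^2 + 6*l*o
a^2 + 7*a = a*(a + 7)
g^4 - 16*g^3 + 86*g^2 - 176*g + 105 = (g - 7)*(g - 5)*(g - 3)*(g - 1)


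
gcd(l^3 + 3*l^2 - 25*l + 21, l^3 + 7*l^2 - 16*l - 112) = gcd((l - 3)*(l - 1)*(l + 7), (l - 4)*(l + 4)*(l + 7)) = l + 7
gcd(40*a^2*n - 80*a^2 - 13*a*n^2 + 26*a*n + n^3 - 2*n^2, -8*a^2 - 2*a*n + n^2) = 1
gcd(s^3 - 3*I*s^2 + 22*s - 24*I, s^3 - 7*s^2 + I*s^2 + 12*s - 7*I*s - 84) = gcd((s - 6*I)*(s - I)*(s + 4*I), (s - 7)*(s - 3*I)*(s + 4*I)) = s + 4*I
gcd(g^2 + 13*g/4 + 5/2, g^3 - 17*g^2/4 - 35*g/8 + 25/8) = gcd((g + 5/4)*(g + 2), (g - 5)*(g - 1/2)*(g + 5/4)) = g + 5/4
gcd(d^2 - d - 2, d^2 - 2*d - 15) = 1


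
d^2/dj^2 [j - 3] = 0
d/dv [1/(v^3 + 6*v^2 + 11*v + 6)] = (-3*v^2 - 12*v - 11)/(v^3 + 6*v^2 + 11*v + 6)^2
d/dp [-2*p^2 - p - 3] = -4*p - 1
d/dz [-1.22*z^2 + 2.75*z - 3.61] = 2.75 - 2.44*z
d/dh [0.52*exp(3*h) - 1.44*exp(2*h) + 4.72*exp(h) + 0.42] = (1.56*exp(2*h) - 2.88*exp(h) + 4.72)*exp(h)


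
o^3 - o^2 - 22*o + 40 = (o - 4)*(o - 2)*(o + 5)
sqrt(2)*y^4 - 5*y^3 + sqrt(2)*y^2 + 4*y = y*(y - 2*sqrt(2))*(y - sqrt(2))*(sqrt(2)*y + 1)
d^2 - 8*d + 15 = (d - 5)*(d - 3)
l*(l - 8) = l^2 - 8*l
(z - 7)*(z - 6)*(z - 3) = z^3 - 16*z^2 + 81*z - 126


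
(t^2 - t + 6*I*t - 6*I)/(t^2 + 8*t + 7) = (t^2 - t + 6*I*t - 6*I)/(t^2 + 8*t + 7)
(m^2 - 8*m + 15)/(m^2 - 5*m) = (m - 3)/m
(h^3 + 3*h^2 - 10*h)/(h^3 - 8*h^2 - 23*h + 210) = h*(h - 2)/(h^2 - 13*h + 42)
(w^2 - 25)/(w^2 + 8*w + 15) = (w - 5)/(w + 3)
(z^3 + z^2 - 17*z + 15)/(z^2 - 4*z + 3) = z + 5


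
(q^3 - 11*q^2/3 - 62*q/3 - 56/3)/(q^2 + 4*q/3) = q - 5 - 14/q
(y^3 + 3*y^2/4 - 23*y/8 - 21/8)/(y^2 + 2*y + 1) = (y^2 - y/4 - 21/8)/(y + 1)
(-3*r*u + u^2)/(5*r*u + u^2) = (-3*r + u)/(5*r + u)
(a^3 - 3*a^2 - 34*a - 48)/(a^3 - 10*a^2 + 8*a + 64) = (a + 3)/(a - 4)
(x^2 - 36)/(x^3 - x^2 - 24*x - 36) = (x + 6)/(x^2 + 5*x + 6)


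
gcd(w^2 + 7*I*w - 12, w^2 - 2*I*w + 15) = w + 3*I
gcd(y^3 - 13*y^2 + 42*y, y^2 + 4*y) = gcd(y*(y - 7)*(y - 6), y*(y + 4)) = y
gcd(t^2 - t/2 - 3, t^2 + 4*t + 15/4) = t + 3/2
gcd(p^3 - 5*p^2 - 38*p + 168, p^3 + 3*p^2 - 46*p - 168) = p^2 - p - 42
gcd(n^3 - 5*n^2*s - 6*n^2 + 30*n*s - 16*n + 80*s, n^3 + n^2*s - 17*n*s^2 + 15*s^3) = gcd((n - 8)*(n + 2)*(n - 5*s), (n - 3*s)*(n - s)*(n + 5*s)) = 1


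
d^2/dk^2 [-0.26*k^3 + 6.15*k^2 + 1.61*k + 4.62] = 12.3 - 1.56*k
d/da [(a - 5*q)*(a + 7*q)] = 2*a + 2*q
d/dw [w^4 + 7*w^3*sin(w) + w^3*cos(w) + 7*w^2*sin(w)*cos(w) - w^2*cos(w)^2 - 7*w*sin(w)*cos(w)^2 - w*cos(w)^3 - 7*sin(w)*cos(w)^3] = -w^3*sin(w) + 7*w^3*cos(w) + 4*w^3 + 21*w^2*sin(w) + w^2*sin(2*w) + 3*w^2*cos(w) + 7*w^2*cos(2*w) + 3*w*sin(w)/4 + 7*w*sin(2*w) + 3*w*sin(3*w)/4 - 7*w*cos(w)/4 - w*cos(2*w) - 21*w*cos(3*w)/4 - w - 7*sin(w)/4 - 7*sin(3*w)/4 - 3*cos(w)/4 - 7*cos(2*w)^2 - 7*cos(2*w)/2 - cos(3*w)/4 + 7/2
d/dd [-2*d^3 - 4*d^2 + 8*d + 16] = -6*d^2 - 8*d + 8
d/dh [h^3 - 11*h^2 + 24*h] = 3*h^2 - 22*h + 24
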